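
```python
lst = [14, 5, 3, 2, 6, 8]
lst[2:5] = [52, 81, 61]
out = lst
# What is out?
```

lst starts as [14, 5, 3, 2, 6, 8] (length 6). The slice lst[2:5] covers indices [2, 3, 4] with values [3, 2, 6]. Replacing that slice with [52, 81, 61] (same length) produces [14, 5, 52, 81, 61, 8].

[14, 5, 52, 81, 61, 8]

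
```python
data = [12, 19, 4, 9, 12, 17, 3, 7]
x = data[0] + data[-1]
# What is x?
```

data has length 8. data[0] = 12.
data has length 8. Negative index -1 maps to positive index 8 + (-1) = 7. data[7] = 7.
Sum: 12 + 7 = 19.

19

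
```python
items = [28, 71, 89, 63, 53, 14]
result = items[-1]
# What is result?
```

items has length 6. Negative index -1 maps to positive index 6 + (-1) = 5. items[5] = 14.

14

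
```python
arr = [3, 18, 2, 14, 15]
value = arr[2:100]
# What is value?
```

arr has length 5. The slice arr[2:100] selects indices [2, 3, 4] (2->2, 3->14, 4->15), giving [2, 14, 15].

[2, 14, 15]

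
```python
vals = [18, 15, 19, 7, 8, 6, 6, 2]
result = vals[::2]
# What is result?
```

vals has length 8. The slice vals[::2] selects indices [0, 2, 4, 6] (0->18, 2->19, 4->8, 6->6), giving [18, 19, 8, 6].

[18, 19, 8, 6]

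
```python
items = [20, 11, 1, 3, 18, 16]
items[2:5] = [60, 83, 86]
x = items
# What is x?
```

items starts as [20, 11, 1, 3, 18, 16] (length 6). The slice items[2:5] covers indices [2, 3, 4] with values [1, 3, 18]. Replacing that slice with [60, 83, 86] (same length) produces [20, 11, 60, 83, 86, 16].

[20, 11, 60, 83, 86, 16]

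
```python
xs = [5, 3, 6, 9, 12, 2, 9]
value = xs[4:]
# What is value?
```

xs has length 7. The slice xs[4:] selects indices [4, 5, 6] (4->12, 5->2, 6->9), giving [12, 2, 9].

[12, 2, 9]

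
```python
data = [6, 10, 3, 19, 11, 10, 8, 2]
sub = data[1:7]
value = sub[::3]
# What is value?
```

data has length 8. The slice data[1:7] selects indices [1, 2, 3, 4, 5, 6] (1->10, 2->3, 3->19, 4->11, 5->10, 6->8), giving [10, 3, 19, 11, 10, 8]. So sub = [10, 3, 19, 11, 10, 8]. sub has length 6. The slice sub[::3] selects indices [0, 3] (0->10, 3->11), giving [10, 11].

[10, 11]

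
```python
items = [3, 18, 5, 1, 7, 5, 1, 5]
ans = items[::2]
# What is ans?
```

items has length 8. The slice items[::2] selects indices [0, 2, 4, 6] (0->3, 2->5, 4->7, 6->1), giving [3, 5, 7, 1].

[3, 5, 7, 1]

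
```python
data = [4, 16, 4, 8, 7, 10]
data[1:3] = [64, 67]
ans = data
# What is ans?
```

data starts as [4, 16, 4, 8, 7, 10] (length 6). The slice data[1:3] covers indices [1, 2] with values [16, 4]. Replacing that slice with [64, 67] (same length) produces [4, 64, 67, 8, 7, 10].

[4, 64, 67, 8, 7, 10]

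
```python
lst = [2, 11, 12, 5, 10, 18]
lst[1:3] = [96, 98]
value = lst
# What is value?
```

lst starts as [2, 11, 12, 5, 10, 18] (length 6). The slice lst[1:3] covers indices [1, 2] with values [11, 12]. Replacing that slice with [96, 98] (same length) produces [2, 96, 98, 5, 10, 18].

[2, 96, 98, 5, 10, 18]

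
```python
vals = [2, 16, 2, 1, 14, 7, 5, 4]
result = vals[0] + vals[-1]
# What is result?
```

vals has length 8. vals[0] = 2.
vals has length 8. Negative index -1 maps to positive index 8 + (-1) = 7. vals[7] = 4.
Sum: 2 + 4 = 6.

6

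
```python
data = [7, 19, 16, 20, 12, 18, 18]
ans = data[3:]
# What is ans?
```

data has length 7. The slice data[3:] selects indices [3, 4, 5, 6] (3->20, 4->12, 5->18, 6->18), giving [20, 12, 18, 18].

[20, 12, 18, 18]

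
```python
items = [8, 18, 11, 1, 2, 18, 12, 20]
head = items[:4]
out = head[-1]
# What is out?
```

items has length 8. The slice items[:4] selects indices [0, 1, 2, 3] (0->8, 1->18, 2->11, 3->1), giving [8, 18, 11, 1]. So head = [8, 18, 11, 1]. Then head[-1] = 1.

1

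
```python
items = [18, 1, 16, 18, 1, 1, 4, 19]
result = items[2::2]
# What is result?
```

items has length 8. The slice items[2::2] selects indices [2, 4, 6] (2->16, 4->1, 6->4), giving [16, 1, 4].

[16, 1, 4]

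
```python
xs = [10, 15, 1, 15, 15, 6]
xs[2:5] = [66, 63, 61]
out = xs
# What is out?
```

xs starts as [10, 15, 1, 15, 15, 6] (length 6). The slice xs[2:5] covers indices [2, 3, 4] with values [1, 15, 15]. Replacing that slice with [66, 63, 61] (same length) produces [10, 15, 66, 63, 61, 6].

[10, 15, 66, 63, 61, 6]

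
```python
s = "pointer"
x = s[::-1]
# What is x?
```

s has length 7. The slice s[::-1] selects indices [6, 5, 4, 3, 2, 1, 0] (6->'r', 5->'e', 4->'t', 3->'n', 2->'i', 1->'o', 0->'p'), giving 'retniop'.

'retniop'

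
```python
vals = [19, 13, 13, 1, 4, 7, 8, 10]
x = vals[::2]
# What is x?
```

vals has length 8. The slice vals[::2] selects indices [0, 2, 4, 6] (0->19, 2->13, 4->4, 6->8), giving [19, 13, 4, 8].

[19, 13, 4, 8]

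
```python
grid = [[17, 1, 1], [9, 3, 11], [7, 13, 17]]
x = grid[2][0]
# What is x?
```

grid[2] = [7, 13, 17]. Taking column 0 of that row yields 7.

7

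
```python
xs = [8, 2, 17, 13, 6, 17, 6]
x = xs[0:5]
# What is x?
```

xs has length 7. The slice xs[0:5] selects indices [0, 1, 2, 3, 4] (0->8, 1->2, 2->17, 3->13, 4->6), giving [8, 2, 17, 13, 6].

[8, 2, 17, 13, 6]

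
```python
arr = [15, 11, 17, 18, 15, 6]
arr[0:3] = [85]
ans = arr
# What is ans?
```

arr starts as [15, 11, 17, 18, 15, 6] (length 6). The slice arr[0:3] covers indices [0, 1, 2] with values [15, 11, 17]. Replacing that slice with [85] (different length) produces [85, 18, 15, 6].

[85, 18, 15, 6]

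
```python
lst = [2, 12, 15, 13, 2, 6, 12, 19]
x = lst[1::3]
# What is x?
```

lst has length 8. The slice lst[1::3] selects indices [1, 4, 7] (1->12, 4->2, 7->19), giving [12, 2, 19].

[12, 2, 19]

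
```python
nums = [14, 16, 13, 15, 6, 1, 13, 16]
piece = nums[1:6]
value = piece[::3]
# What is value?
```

nums has length 8. The slice nums[1:6] selects indices [1, 2, 3, 4, 5] (1->16, 2->13, 3->15, 4->6, 5->1), giving [16, 13, 15, 6, 1]. So piece = [16, 13, 15, 6, 1]. piece has length 5. The slice piece[::3] selects indices [0, 3] (0->16, 3->6), giving [16, 6].

[16, 6]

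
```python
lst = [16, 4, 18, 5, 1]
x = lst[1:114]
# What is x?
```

lst has length 5. The slice lst[1:114] selects indices [1, 2, 3, 4] (1->4, 2->18, 3->5, 4->1), giving [4, 18, 5, 1].

[4, 18, 5, 1]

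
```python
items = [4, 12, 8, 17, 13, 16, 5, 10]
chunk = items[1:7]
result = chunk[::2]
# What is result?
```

items has length 8. The slice items[1:7] selects indices [1, 2, 3, 4, 5, 6] (1->12, 2->8, 3->17, 4->13, 5->16, 6->5), giving [12, 8, 17, 13, 16, 5]. So chunk = [12, 8, 17, 13, 16, 5]. chunk has length 6. The slice chunk[::2] selects indices [0, 2, 4] (0->12, 2->17, 4->16), giving [12, 17, 16].

[12, 17, 16]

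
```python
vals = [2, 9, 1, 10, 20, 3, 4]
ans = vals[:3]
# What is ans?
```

vals has length 7. The slice vals[:3] selects indices [0, 1, 2] (0->2, 1->9, 2->1), giving [2, 9, 1].

[2, 9, 1]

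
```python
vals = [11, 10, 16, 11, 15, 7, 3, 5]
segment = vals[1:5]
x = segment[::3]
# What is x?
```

vals has length 8. The slice vals[1:5] selects indices [1, 2, 3, 4] (1->10, 2->16, 3->11, 4->15), giving [10, 16, 11, 15]. So segment = [10, 16, 11, 15]. segment has length 4. The slice segment[::3] selects indices [0, 3] (0->10, 3->15), giving [10, 15].

[10, 15]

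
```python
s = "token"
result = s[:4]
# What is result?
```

s has length 5. The slice s[:4] selects indices [0, 1, 2, 3] (0->'t', 1->'o', 2->'k', 3->'e'), giving 'toke'.

'toke'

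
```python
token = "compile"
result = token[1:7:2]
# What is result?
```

token has length 7. The slice token[1:7:2] selects indices [1, 3, 5] (1->'o', 3->'p', 5->'l'), giving 'opl'.

'opl'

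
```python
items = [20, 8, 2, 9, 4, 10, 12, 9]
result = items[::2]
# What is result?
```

items has length 8. The slice items[::2] selects indices [0, 2, 4, 6] (0->20, 2->2, 4->4, 6->12), giving [20, 2, 4, 12].

[20, 2, 4, 12]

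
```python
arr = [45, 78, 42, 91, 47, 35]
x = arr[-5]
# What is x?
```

arr has length 6. Negative index -5 maps to positive index 6 + (-5) = 1. arr[1] = 78.

78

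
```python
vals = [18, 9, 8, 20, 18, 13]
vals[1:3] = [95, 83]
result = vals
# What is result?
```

vals starts as [18, 9, 8, 20, 18, 13] (length 6). The slice vals[1:3] covers indices [1, 2] with values [9, 8]. Replacing that slice with [95, 83] (same length) produces [18, 95, 83, 20, 18, 13].

[18, 95, 83, 20, 18, 13]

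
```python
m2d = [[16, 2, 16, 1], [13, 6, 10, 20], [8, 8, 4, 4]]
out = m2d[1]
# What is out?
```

m2d has 3 rows. Row 1 is [13, 6, 10, 20].

[13, 6, 10, 20]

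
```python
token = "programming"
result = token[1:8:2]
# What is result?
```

token has length 11. The slice token[1:8:2] selects indices [1, 3, 5, 7] (1->'r', 3->'g', 5->'a', 7->'m'), giving 'rgam'.

'rgam'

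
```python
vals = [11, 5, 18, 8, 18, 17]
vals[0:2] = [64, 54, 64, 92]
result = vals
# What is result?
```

vals starts as [11, 5, 18, 8, 18, 17] (length 6). The slice vals[0:2] covers indices [0, 1] with values [11, 5]. Replacing that slice with [64, 54, 64, 92] (different length) produces [64, 54, 64, 92, 18, 8, 18, 17].

[64, 54, 64, 92, 18, 8, 18, 17]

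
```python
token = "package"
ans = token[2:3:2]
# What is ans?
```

token has length 7. The slice token[2:3:2] selects indices [2] (2->'c'), giving 'c'.

'c'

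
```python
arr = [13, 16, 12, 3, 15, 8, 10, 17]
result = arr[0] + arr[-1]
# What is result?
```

arr has length 8. arr[0] = 13.
arr has length 8. Negative index -1 maps to positive index 8 + (-1) = 7. arr[7] = 17.
Sum: 13 + 17 = 30.

30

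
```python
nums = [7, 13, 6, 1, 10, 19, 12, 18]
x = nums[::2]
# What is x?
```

nums has length 8. The slice nums[::2] selects indices [0, 2, 4, 6] (0->7, 2->6, 4->10, 6->12), giving [7, 6, 10, 12].

[7, 6, 10, 12]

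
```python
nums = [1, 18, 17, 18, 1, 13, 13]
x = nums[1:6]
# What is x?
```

nums has length 7. The slice nums[1:6] selects indices [1, 2, 3, 4, 5] (1->18, 2->17, 3->18, 4->1, 5->13), giving [18, 17, 18, 1, 13].

[18, 17, 18, 1, 13]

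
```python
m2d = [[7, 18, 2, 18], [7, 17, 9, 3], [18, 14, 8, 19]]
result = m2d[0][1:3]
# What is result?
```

m2d[0] = [7, 18, 2, 18]. m2d[0] has length 4. The slice m2d[0][1:3] selects indices [1, 2] (1->18, 2->2), giving [18, 2].

[18, 2]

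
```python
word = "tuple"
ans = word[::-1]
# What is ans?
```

word has length 5. The slice word[::-1] selects indices [4, 3, 2, 1, 0] (4->'e', 3->'l', 2->'p', 1->'u', 0->'t'), giving 'elput'.

'elput'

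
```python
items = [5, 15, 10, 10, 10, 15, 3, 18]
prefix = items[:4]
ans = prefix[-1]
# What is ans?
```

items has length 8. The slice items[:4] selects indices [0, 1, 2, 3] (0->5, 1->15, 2->10, 3->10), giving [5, 15, 10, 10]. So prefix = [5, 15, 10, 10]. Then prefix[-1] = 10.

10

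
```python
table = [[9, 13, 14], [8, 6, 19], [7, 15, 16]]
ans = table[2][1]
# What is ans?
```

table[2] = [7, 15, 16]. Taking column 1 of that row yields 15.

15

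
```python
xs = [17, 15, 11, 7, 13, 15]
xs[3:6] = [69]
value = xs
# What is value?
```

xs starts as [17, 15, 11, 7, 13, 15] (length 6). The slice xs[3:6] covers indices [3, 4, 5] with values [7, 13, 15]. Replacing that slice with [69] (different length) produces [17, 15, 11, 69].

[17, 15, 11, 69]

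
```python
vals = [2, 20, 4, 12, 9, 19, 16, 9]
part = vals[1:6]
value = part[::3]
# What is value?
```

vals has length 8. The slice vals[1:6] selects indices [1, 2, 3, 4, 5] (1->20, 2->4, 3->12, 4->9, 5->19), giving [20, 4, 12, 9, 19]. So part = [20, 4, 12, 9, 19]. part has length 5. The slice part[::3] selects indices [0, 3] (0->20, 3->9), giving [20, 9].

[20, 9]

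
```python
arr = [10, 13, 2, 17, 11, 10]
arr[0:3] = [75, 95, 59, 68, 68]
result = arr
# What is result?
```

arr starts as [10, 13, 2, 17, 11, 10] (length 6). The slice arr[0:3] covers indices [0, 1, 2] with values [10, 13, 2]. Replacing that slice with [75, 95, 59, 68, 68] (different length) produces [75, 95, 59, 68, 68, 17, 11, 10].

[75, 95, 59, 68, 68, 17, 11, 10]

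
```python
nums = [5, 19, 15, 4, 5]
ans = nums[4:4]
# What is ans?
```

nums has length 5. The slice nums[4:4] resolves to an empty index range, so the result is [].

[]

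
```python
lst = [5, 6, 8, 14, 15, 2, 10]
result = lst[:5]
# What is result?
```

lst has length 7. The slice lst[:5] selects indices [0, 1, 2, 3, 4] (0->5, 1->6, 2->8, 3->14, 4->15), giving [5, 6, 8, 14, 15].

[5, 6, 8, 14, 15]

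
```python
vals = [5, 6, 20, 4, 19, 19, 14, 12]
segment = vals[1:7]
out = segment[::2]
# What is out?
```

vals has length 8. The slice vals[1:7] selects indices [1, 2, 3, 4, 5, 6] (1->6, 2->20, 3->4, 4->19, 5->19, 6->14), giving [6, 20, 4, 19, 19, 14]. So segment = [6, 20, 4, 19, 19, 14]. segment has length 6. The slice segment[::2] selects indices [0, 2, 4] (0->6, 2->4, 4->19), giving [6, 4, 19].

[6, 4, 19]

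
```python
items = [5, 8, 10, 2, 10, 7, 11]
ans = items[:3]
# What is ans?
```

items has length 7. The slice items[:3] selects indices [0, 1, 2] (0->5, 1->8, 2->10), giving [5, 8, 10].

[5, 8, 10]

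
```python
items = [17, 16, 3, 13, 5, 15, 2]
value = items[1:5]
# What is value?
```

items has length 7. The slice items[1:5] selects indices [1, 2, 3, 4] (1->16, 2->3, 3->13, 4->5), giving [16, 3, 13, 5].

[16, 3, 13, 5]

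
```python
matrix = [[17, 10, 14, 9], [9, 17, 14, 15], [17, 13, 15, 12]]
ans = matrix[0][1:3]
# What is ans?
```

matrix[0] = [17, 10, 14, 9]. matrix[0] has length 4. The slice matrix[0][1:3] selects indices [1, 2] (1->10, 2->14), giving [10, 14].

[10, 14]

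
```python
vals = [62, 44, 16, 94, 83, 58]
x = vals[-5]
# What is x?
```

vals has length 6. Negative index -5 maps to positive index 6 + (-5) = 1. vals[1] = 44.

44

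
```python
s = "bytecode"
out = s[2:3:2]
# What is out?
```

s has length 8. The slice s[2:3:2] selects indices [2] (2->'t'), giving 't'.

't'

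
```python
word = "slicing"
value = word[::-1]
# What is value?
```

word has length 7. The slice word[::-1] selects indices [6, 5, 4, 3, 2, 1, 0] (6->'g', 5->'n', 4->'i', 3->'c', 2->'i', 1->'l', 0->'s'), giving 'gnicils'.

'gnicils'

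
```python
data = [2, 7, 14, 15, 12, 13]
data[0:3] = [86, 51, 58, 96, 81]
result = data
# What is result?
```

data starts as [2, 7, 14, 15, 12, 13] (length 6). The slice data[0:3] covers indices [0, 1, 2] with values [2, 7, 14]. Replacing that slice with [86, 51, 58, 96, 81] (different length) produces [86, 51, 58, 96, 81, 15, 12, 13].

[86, 51, 58, 96, 81, 15, 12, 13]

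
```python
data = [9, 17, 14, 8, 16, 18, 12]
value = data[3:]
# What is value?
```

data has length 7. The slice data[3:] selects indices [3, 4, 5, 6] (3->8, 4->16, 5->18, 6->12), giving [8, 16, 18, 12].

[8, 16, 18, 12]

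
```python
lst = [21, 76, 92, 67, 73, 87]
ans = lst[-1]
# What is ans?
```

lst has length 6. Negative index -1 maps to positive index 6 + (-1) = 5. lst[5] = 87.

87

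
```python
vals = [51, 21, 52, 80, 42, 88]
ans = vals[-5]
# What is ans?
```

vals has length 6. Negative index -5 maps to positive index 6 + (-5) = 1. vals[1] = 21.

21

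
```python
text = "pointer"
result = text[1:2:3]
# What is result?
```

text has length 7. The slice text[1:2:3] selects indices [1] (1->'o'), giving 'o'.

'o'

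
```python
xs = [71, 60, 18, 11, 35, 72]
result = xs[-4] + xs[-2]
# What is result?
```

xs has length 6. Negative index -4 maps to positive index 6 + (-4) = 2. xs[2] = 18.
xs has length 6. Negative index -2 maps to positive index 6 + (-2) = 4. xs[4] = 35.
Sum: 18 + 35 = 53.

53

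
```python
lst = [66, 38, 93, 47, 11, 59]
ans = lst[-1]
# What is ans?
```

lst has length 6. Negative index -1 maps to positive index 6 + (-1) = 5. lst[5] = 59.

59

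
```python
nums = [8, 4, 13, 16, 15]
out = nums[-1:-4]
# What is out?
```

nums has length 5. The slice nums[-1:-4] resolves to an empty index range, so the result is [].

[]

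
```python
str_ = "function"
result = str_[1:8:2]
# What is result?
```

str_ has length 8. The slice str_[1:8:2] selects indices [1, 3, 5, 7] (1->'u', 3->'c', 5->'i', 7->'n'), giving 'ucin'.

'ucin'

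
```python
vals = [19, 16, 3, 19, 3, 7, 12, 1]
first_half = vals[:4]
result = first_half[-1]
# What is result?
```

vals has length 8. The slice vals[:4] selects indices [0, 1, 2, 3] (0->19, 1->16, 2->3, 3->19), giving [19, 16, 3, 19]. So first_half = [19, 16, 3, 19]. Then first_half[-1] = 19.

19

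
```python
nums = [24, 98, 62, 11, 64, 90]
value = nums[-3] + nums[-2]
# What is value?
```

nums has length 6. Negative index -3 maps to positive index 6 + (-3) = 3. nums[3] = 11.
nums has length 6. Negative index -2 maps to positive index 6 + (-2) = 4. nums[4] = 64.
Sum: 11 + 64 = 75.

75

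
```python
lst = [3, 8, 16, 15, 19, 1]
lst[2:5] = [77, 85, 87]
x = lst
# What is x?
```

lst starts as [3, 8, 16, 15, 19, 1] (length 6). The slice lst[2:5] covers indices [2, 3, 4] with values [16, 15, 19]. Replacing that slice with [77, 85, 87] (same length) produces [3, 8, 77, 85, 87, 1].

[3, 8, 77, 85, 87, 1]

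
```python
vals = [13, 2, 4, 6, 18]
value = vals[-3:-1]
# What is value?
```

vals has length 5. The slice vals[-3:-1] selects indices [2, 3] (2->4, 3->6), giving [4, 6].

[4, 6]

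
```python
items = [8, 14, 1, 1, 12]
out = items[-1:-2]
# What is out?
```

items has length 5. The slice items[-1:-2] resolves to an empty index range, so the result is [].

[]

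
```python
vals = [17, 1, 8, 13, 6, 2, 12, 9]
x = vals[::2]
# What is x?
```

vals has length 8. The slice vals[::2] selects indices [0, 2, 4, 6] (0->17, 2->8, 4->6, 6->12), giving [17, 8, 6, 12].

[17, 8, 6, 12]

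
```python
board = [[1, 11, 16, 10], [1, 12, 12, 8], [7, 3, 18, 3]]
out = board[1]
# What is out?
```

board has 3 rows. Row 1 is [1, 12, 12, 8].

[1, 12, 12, 8]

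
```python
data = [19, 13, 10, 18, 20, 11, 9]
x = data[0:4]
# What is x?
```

data has length 7. The slice data[0:4] selects indices [0, 1, 2, 3] (0->19, 1->13, 2->10, 3->18), giving [19, 13, 10, 18].

[19, 13, 10, 18]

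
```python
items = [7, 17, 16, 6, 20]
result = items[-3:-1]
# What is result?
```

items has length 5. The slice items[-3:-1] selects indices [2, 3] (2->16, 3->6), giving [16, 6].

[16, 6]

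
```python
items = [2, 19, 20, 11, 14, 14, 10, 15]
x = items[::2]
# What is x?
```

items has length 8. The slice items[::2] selects indices [0, 2, 4, 6] (0->2, 2->20, 4->14, 6->10), giving [2, 20, 14, 10].

[2, 20, 14, 10]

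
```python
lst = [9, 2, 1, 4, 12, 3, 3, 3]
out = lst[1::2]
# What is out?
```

lst has length 8. The slice lst[1::2] selects indices [1, 3, 5, 7] (1->2, 3->4, 5->3, 7->3), giving [2, 4, 3, 3].

[2, 4, 3, 3]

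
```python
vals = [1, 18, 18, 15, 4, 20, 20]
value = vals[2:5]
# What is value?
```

vals has length 7. The slice vals[2:5] selects indices [2, 3, 4] (2->18, 3->15, 4->4), giving [18, 15, 4].

[18, 15, 4]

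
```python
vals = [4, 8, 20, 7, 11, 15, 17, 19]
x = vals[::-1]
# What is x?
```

vals has length 8. The slice vals[::-1] selects indices [7, 6, 5, 4, 3, 2, 1, 0] (7->19, 6->17, 5->15, 4->11, 3->7, 2->20, 1->8, 0->4), giving [19, 17, 15, 11, 7, 20, 8, 4].

[19, 17, 15, 11, 7, 20, 8, 4]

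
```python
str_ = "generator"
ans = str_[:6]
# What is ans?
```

str_ has length 9. The slice str_[:6] selects indices [0, 1, 2, 3, 4, 5] (0->'g', 1->'e', 2->'n', 3->'e', 4->'r', 5->'a'), giving 'genera'.

'genera'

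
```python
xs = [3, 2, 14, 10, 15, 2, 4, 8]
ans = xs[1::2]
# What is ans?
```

xs has length 8. The slice xs[1::2] selects indices [1, 3, 5, 7] (1->2, 3->10, 5->2, 7->8), giving [2, 10, 2, 8].

[2, 10, 2, 8]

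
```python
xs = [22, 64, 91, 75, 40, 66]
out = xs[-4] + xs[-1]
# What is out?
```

xs has length 6. Negative index -4 maps to positive index 6 + (-4) = 2. xs[2] = 91.
xs has length 6. Negative index -1 maps to positive index 6 + (-1) = 5. xs[5] = 66.
Sum: 91 + 66 = 157.

157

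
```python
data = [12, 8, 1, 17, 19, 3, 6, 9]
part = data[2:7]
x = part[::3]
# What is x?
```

data has length 8. The slice data[2:7] selects indices [2, 3, 4, 5, 6] (2->1, 3->17, 4->19, 5->3, 6->6), giving [1, 17, 19, 3, 6]. So part = [1, 17, 19, 3, 6]. part has length 5. The slice part[::3] selects indices [0, 3] (0->1, 3->3), giving [1, 3].

[1, 3]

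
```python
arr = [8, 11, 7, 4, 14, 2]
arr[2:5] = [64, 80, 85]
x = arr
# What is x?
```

arr starts as [8, 11, 7, 4, 14, 2] (length 6). The slice arr[2:5] covers indices [2, 3, 4] with values [7, 4, 14]. Replacing that slice with [64, 80, 85] (same length) produces [8, 11, 64, 80, 85, 2].

[8, 11, 64, 80, 85, 2]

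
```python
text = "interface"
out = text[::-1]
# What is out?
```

text has length 9. The slice text[::-1] selects indices [8, 7, 6, 5, 4, 3, 2, 1, 0] (8->'e', 7->'c', 6->'a', 5->'f', 4->'r', 3->'e', 2->'t', 1->'n', 0->'i'), giving 'ecafretni'.

'ecafretni'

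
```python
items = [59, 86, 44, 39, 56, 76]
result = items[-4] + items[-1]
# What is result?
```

items has length 6. Negative index -4 maps to positive index 6 + (-4) = 2. items[2] = 44.
items has length 6. Negative index -1 maps to positive index 6 + (-1) = 5. items[5] = 76.
Sum: 44 + 76 = 120.

120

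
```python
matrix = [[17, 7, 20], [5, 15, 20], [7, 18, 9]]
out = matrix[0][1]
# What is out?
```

matrix[0] = [17, 7, 20]. Taking column 1 of that row yields 7.

7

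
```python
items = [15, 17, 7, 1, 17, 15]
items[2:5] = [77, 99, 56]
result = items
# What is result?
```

items starts as [15, 17, 7, 1, 17, 15] (length 6). The slice items[2:5] covers indices [2, 3, 4] with values [7, 1, 17]. Replacing that slice with [77, 99, 56] (same length) produces [15, 17, 77, 99, 56, 15].

[15, 17, 77, 99, 56, 15]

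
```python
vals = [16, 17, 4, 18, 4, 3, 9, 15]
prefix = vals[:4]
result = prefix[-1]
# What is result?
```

vals has length 8. The slice vals[:4] selects indices [0, 1, 2, 3] (0->16, 1->17, 2->4, 3->18), giving [16, 17, 4, 18]. So prefix = [16, 17, 4, 18]. Then prefix[-1] = 18.

18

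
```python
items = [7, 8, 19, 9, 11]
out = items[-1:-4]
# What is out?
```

items has length 5. The slice items[-1:-4] resolves to an empty index range, so the result is [].

[]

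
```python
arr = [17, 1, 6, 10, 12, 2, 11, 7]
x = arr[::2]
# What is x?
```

arr has length 8. The slice arr[::2] selects indices [0, 2, 4, 6] (0->17, 2->6, 4->12, 6->11), giving [17, 6, 12, 11].

[17, 6, 12, 11]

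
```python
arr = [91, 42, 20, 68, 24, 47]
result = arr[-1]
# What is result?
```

arr has length 6. Negative index -1 maps to positive index 6 + (-1) = 5. arr[5] = 47.

47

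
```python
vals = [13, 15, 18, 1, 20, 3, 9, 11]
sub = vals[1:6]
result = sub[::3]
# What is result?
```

vals has length 8. The slice vals[1:6] selects indices [1, 2, 3, 4, 5] (1->15, 2->18, 3->1, 4->20, 5->3), giving [15, 18, 1, 20, 3]. So sub = [15, 18, 1, 20, 3]. sub has length 5. The slice sub[::3] selects indices [0, 3] (0->15, 3->20), giving [15, 20].

[15, 20]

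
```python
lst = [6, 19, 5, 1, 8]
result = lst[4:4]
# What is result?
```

lst has length 5. The slice lst[4:4] resolves to an empty index range, so the result is [].

[]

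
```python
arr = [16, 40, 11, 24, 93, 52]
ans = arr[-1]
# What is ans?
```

arr has length 6. Negative index -1 maps to positive index 6 + (-1) = 5. arr[5] = 52.

52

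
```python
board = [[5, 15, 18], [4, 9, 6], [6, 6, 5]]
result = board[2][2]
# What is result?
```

board[2] = [6, 6, 5]. Taking column 2 of that row yields 5.

5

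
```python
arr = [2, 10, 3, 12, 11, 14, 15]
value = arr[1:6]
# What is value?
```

arr has length 7. The slice arr[1:6] selects indices [1, 2, 3, 4, 5] (1->10, 2->3, 3->12, 4->11, 5->14), giving [10, 3, 12, 11, 14].

[10, 3, 12, 11, 14]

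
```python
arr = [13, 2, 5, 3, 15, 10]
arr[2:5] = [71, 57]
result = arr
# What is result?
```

arr starts as [13, 2, 5, 3, 15, 10] (length 6). The slice arr[2:5] covers indices [2, 3, 4] with values [5, 3, 15]. Replacing that slice with [71, 57] (different length) produces [13, 2, 71, 57, 10].

[13, 2, 71, 57, 10]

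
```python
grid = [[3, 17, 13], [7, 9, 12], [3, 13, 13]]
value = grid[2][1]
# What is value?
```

grid[2] = [3, 13, 13]. Taking column 1 of that row yields 13.

13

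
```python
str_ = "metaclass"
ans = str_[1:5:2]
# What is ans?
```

str_ has length 9. The slice str_[1:5:2] selects indices [1, 3] (1->'e', 3->'a'), giving 'ea'.

'ea'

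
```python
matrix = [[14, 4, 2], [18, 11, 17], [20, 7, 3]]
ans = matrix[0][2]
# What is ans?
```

matrix[0] = [14, 4, 2]. Taking column 2 of that row yields 2.

2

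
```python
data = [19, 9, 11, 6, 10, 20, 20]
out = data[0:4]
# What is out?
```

data has length 7. The slice data[0:4] selects indices [0, 1, 2, 3] (0->19, 1->9, 2->11, 3->6), giving [19, 9, 11, 6].

[19, 9, 11, 6]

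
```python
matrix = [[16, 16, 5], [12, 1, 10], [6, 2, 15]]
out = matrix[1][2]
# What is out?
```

matrix[1] = [12, 1, 10]. Taking column 2 of that row yields 10.

10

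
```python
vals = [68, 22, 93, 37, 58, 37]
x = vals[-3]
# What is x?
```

vals has length 6. Negative index -3 maps to positive index 6 + (-3) = 3. vals[3] = 37.

37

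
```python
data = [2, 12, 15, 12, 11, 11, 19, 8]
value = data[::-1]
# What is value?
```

data has length 8. The slice data[::-1] selects indices [7, 6, 5, 4, 3, 2, 1, 0] (7->8, 6->19, 5->11, 4->11, 3->12, 2->15, 1->12, 0->2), giving [8, 19, 11, 11, 12, 15, 12, 2].

[8, 19, 11, 11, 12, 15, 12, 2]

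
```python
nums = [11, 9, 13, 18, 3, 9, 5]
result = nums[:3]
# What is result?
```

nums has length 7. The slice nums[:3] selects indices [0, 1, 2] (0->11, 1->9, 2->13), giving [11, 9, 13].

[11, 9, 13]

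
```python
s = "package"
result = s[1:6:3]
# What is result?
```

s has length 7. The slice s[1:6:3] selects indices [1, 4] (1->'a', 4->'a'), giving 'aa'.

'aa'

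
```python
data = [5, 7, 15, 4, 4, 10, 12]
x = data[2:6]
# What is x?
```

data has length 7. The slice data[2:6] selects indices [2, 3, 4, 5] (2->15, 3->4, 4->4, 5->10), giving [15, 4, 4, 10].

[15, 4, 4, 10]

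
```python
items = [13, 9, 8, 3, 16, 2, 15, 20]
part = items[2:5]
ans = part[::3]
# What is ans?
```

items has length 8. The slice items[2:5] selects indices [2, 3, 4] (2->8, 3->3, 4->16), giving [8, 3, 16]. So part = [8, 3, 16]. part has length 3. The slice part[::3] selects indices [0] (0->8), giving [8].

[8]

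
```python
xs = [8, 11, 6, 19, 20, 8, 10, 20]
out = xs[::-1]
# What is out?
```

xs has length 8. The slice xs[::-1] selects indices [7, 6, 5, 4, 3, 2, 1, 0] (7->20, 6->10, 5->8, 4->20, 3->19, 2->6, 1->11, 0->8), giving [20, 10, 8, 20, 19, 6, 11, 8].

[20, 10, 8, 20, 19, 6, 11, 8]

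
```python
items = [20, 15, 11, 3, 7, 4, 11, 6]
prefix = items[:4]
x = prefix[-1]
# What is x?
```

items has length 8. The slice items[:4] selects indices [0, 1, 2, 3] (0->20, 1->15, 2->11, 3->3), giving [20, 15, 11, 3]. So prefix = [20, 15, 11, 3]. Then prefix[-1] = 3.

3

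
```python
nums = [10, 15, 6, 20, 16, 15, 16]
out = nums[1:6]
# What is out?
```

nums has length 7. The slice nums[1:6] selects indices [1, 2, 3, 4, 5] (1->15, 2->6, 3->20, 4->16, 5->15), giving [15, 6, 20, 16, 15].

[15, 6, 20, 16, 15]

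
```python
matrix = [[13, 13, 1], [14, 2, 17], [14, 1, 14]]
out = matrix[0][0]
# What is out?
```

matrix[0] = [13, 13, 1]. Taking column 0 of that row yields 13.

13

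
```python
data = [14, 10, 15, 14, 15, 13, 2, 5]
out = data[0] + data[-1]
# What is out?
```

data has length 8. data[0] = 14.
data has length 8. Negative index -1 maps to positive index 8 + (-1) = 7. data[7] = 5.
Sum: 14 + 5 = 19.

19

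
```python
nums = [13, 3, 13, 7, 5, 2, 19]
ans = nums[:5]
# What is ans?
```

nums has length 7. The slice nums[:5] selects indices [0, 1, 2, 3, 4] (0->13, 1->3, 2->13, 3->7, 4->5), giving [13, 3, 13, 7, 5].

[13, 3, 13, 7, 5]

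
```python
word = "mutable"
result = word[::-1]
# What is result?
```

word has length 7. The slice word[::-1] selects indices [6, 5, 4, 3, 2, 1, 0] (6->'e', 5->'l', 4->'b', 3->'a', 2->'t', 1->'u', 0->'m'), giving 'elbatum'.

'elbatum'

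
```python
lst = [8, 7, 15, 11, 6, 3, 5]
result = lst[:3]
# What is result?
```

lst has length 7. The slice lst[:3] selects indices [0, 1, 2] (0->8, 1->7, 2->15), giving [8, 7, 15].

[8, 7, 15]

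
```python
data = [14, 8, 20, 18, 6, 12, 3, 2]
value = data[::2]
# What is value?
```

data has length 8. The slice data[::2] selects indices [0, 2, 4, 6] (0->14, 2->20, 4->6, 6->3), giving [14, 20, 6, 3].

[14, 20, 6, 3]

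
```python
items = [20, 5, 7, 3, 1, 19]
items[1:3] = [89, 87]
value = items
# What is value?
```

items starts as [20, 5, 7, 3, 1, 19] (length 6). The slice items[1:3] covers indices [1, 2] with values [5, 7]. Replacing that slice with [89, 87] (same length) produces [20, 89, 87, 3, 1, 19].

[20, 89, 87, 3, 1, 19]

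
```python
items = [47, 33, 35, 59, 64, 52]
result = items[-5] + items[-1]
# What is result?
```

items has length 6. Negative index -5 maps to positive index 6 + (-5) = 1. items[1] = 33.
items has length 6. Negative index -1 maps to positive index 6 + (-1) = 5. items[5] = 52.
Sum: 33 + 52 = 85.

85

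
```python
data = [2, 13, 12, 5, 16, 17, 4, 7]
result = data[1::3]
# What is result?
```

data has length 8. The slice data[1::3] selects indices [1, 4, 7] (1->13, 4->16, 7->7), giving [13, 16, 7].

[13, 16, 7]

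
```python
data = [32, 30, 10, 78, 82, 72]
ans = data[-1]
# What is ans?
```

data has length 6. Negative index -1 maps to positive index 6 + (-1) = 5. data[5] = 72.

72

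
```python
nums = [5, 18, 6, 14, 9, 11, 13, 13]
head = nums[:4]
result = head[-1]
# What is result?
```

nums has length 8. The slice nums[:4] selects indices [0, 1, 2, 3] (0->5, 1->18, 2->6, 3->14), giving [5, 18, 6, 14]. So head = [5, 18, 6, 14]. Then head[-1] = 14.

14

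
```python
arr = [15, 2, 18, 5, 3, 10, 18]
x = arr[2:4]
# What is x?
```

arr has length 7. The slice arr[2:4] selects indices [2, 3] (2->18, 3->5), giving [18, 5].

[18, 5]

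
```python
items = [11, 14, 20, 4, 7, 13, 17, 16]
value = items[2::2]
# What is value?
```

items has length 8. The slice items[2::2] selects indices [2, 4, 6] (2->20, 4->7, 6->17), giving [20, 7, 17].

[20, 7, 17]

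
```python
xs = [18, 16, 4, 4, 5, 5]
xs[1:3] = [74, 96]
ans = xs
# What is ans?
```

xs starts as [18, 16, 4, 4, 5, 5] (length 6). The slice xs[1:3] covers indices [1, 2] with values [16, 4]. Replacing that slice with [74, 96] (same length) produces [18, 74, 96, 4, 5, 5].

[18, 74, 96, 4, 5, 5]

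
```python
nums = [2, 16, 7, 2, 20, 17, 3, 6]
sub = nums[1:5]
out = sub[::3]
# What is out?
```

nums has length 8. The slice nums[1:5] selects indices [1, 2, 3, 4] (1->16, 2->7, 3->2, 4->20), giving [16, 7, 2, 20]. So sub = [16, 7, 2, 20]. sub has length 4. The slice sub[::3] selects indices [0, 3] (0->16, 3->20), giving [16, 20].

[16, 20]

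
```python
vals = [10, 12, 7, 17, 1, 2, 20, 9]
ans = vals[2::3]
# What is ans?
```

vals has length 8. The slice vals[2::3] selects indices [2, 5] (2->7, 5->2), giving [7, 2].

[7, 2]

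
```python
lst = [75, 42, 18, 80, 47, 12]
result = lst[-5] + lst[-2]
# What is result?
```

lst has length 6. Negative index -5 maps to positive index 6 + (-5) = 1. lst[1] = 42.
lst has length 6. Negative index -2 maps to positive index 6 + (-2) = 4. lst[4] = 47.
Sum: 42 + 47 = 89.

89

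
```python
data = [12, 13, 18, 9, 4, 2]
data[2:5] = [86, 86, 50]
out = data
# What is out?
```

data starts as [12, 13, 18, 9, 4, 2] (length 6). The slice data[2:5] covers indices [2, 3, 4] with values [18, 9, 4]. Replacing that slice with [86, 86, 50] (same length) produces [12, 13, 86, 86, 50, 2].

[12, 13, 86, 86, 50, 2]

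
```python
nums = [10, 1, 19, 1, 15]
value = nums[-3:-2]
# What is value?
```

nums has length 5. The slice nums[-3:-2] selects indices [2] (2->19), giving [19].

[19]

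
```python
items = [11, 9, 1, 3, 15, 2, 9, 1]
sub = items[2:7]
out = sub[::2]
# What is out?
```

items has length 8. The slice items[2:7] selects indices [2, 3, 4, 5, 6] (2->1, 3->3, 4->15, 5->2, 6->9), giving [1, 3, 15, 2, 9]. So sub = [1, 3, 15, 2, 9]. sub has length 5. The slice sub[::2] selects indices [0, 2, 4] (0->1, 2->15, 4->9), giving [1, 15, 9].

[1, 15, 9]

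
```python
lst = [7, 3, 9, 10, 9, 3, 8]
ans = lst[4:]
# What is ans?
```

lst has length 7. The slice lst[4:] selects indices [4, 5, 6] (4->9, 5->3, 6->8), giving [9, 3, 8].

[9, 3, 8]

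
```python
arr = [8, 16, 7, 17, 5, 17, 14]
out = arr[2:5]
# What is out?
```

arr has length 7. The slice arr[2:5] selects indices [2, 3, 4] (2->7, 3->17, 4->5), giving [7, 17, 5].

[7, 17, 5]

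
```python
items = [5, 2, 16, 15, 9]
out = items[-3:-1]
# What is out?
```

items has length 5. The slice items[-3:-1] selects indices [2, 3] (2->16, 3->15), giving [16, 15].

[16, 15]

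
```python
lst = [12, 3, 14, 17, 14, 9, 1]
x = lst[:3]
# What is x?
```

lst has length 7. The slice lst[:3] selects indices [0, 1, 2] (0->12, 1->3, 2->14), giving [12, 3, 14].

[12, 3, 14]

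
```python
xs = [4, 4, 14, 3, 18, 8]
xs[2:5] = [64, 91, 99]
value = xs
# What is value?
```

xs starts as [4, 4, 14, 3, 18, 8] (length 6). The slice xs[2:5] covers indices [2, 3, 4] with values [14, 3, 18]. Replacing that slice with [64, 91, 99] (same length) produces [4, 4, 64, 91, 99, 8].

[4, 4, 64, 91, 99, 8]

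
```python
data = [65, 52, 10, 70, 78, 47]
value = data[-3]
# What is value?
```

data has length 6. Negative index -3 maps to positive index 6 + (-3) = 3. data[3] = 70.

70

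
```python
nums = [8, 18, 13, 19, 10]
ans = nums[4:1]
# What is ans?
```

nums has length 5. The slice nums[4:1] resolves to an empty index range, so the result is [].

[]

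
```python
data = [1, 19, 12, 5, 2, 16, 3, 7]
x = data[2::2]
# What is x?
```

data has length 8. The slice data[2::2] selects indices [2, 4, 6] (2->12, 4->2, 6->3), giving [12, 2, 3].

[12, 2, 3]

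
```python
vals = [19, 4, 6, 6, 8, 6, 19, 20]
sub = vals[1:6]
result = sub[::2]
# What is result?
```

vals has length 8. The slice vals[1:6] selects indices [1, 2, 3, 4, 5] (1->4, 2->6, 3->6, 4->8, 5->6), giving [4, 6, 6, 8, 6]. So sub = [4, 6, 6, 8, 6]. sub has length 5. The slice sub[::2] selects indices [0, 2, 4] (0->4, 2->6, 4->6), giving [4, 6, 6].

[4, 6, 6]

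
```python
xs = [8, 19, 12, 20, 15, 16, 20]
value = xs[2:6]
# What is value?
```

xs has length 7. The slice xs[2:6] selects indices [2, 3, 4, 5] (2->12, 3->20, 4->15, 5->16), giving [12, 20, 15, 16].

[12, 20, 15, 16]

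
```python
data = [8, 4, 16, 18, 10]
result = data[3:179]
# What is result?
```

data has length 5. The slice data[3:179] selects indices [3, 4] (3->18, 4->10), giving [18, 10].

[18, 10]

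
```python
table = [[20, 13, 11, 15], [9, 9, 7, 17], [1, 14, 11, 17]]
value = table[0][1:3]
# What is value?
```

table[0] = [20, 13, 11, 15]. table[0] has length 4. The slice table[0][1:3] selects indices [1, 2] (1->13, 2->11), giving [13, 11].

[13, 11]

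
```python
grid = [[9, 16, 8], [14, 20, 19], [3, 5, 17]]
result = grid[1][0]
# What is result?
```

grid[1] = [14, 20, 19]. Taking column 0 of that row yields 14.

14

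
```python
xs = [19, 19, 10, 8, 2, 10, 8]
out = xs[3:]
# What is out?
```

xs has length 7. The slice xs[3:] selects indices [3, 4, 5, 6] (3->8, 4->2, 5->10, 6->8), giving [8, 2, 10, 8].

[8, 2, 10, 8]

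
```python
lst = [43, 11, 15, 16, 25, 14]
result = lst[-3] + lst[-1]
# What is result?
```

lst has length 6. Negative index -3 maps to positive index 6 + (-3) = 3. lst[3] = 16.
lst has length 6. Negative index -1 maps to positive index 6 + (-1) = 5. lst[5] = 14.
Sum: 16 + 14 = 30.

30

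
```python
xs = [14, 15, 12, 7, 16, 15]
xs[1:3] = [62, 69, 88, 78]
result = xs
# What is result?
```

xs starts as [14, 15, 12, 7, 16, 15] (length 6). The slice xs[1:3] covers indices [1, 2] with values [15, 12]. Replacing that slice with [62, 69, 88, 78] (different length) produces [14, 62, 69, 88, 78, 7, 16, 15].

[14, 62, 69, 88, 78, 7, 16, 15]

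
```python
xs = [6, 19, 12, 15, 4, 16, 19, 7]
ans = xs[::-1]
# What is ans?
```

xs has length 8. The slice xs[::-1] selects indices [7, 6, 5, 4, 3, 2, 1, 0] (7->7, 6->19, 5->16, 4->4, 3->15, 2->12, 1->19, 0->6), giving [7, 19, 16, 4, 15, 12, 19, 6].

[7, 19, 16, 4, 15, 12, 19, 6]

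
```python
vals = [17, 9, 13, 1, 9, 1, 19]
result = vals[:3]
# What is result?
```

vals has length 7. The slice vals[:3] selects indices [0, 1, 2] (0->17, 1->9, 2->13), giving [17, 9, 13].

[17, 9, 13]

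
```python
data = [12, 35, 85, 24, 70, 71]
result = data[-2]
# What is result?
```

data has length 6. Negative index -2 maps to positive index 6 + (-2) = 4. data[4] = 70.

70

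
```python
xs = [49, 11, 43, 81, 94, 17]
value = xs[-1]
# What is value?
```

xs has length 6. Negative index -1 maps to positive index 6 + (-1) = 5. xs[5] = 17.

17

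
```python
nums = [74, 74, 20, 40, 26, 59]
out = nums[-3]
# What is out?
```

nums has length 6. Negative index -3 maps to positive index 6 + (-3) = 3. nums[3] = 40.

40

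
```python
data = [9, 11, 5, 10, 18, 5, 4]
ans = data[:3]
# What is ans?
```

data has length 7. The slice data[:3] selects indices [0, 1, 2] (0->9, 1->11, 2->5), giving [9, 11, 5].

[9, 11, 5]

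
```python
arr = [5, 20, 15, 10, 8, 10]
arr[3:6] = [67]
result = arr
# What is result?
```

arr starts as [5, 20, 15, 10, 8, 10] (length 6). The slice arr[3:6] covers indices [3, 4, 5] with values [10, 8, 10]. Replacing that slice with [67] (different length) produces [5, 20, 15, 67].

[5, 20, 15, 67]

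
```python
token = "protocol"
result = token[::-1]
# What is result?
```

token has length 8. The slice token[::-1] selects indices [7, 6, 5, 4, 3, 2, 1, 0] (7->'l', 6->'o', 5->'c', 4->'o', 3->'t', 2->'o', 1->'r', 0->'p'), giving 'locotorp'.

'locotorp'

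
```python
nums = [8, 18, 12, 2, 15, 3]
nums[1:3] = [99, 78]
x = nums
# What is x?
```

nums starts as [8, 18, 12, 2, 15, 3] (length 6). The slice nums[1:3] covers indices [1, 2] with values [18, 12]. Replacing that slice with [99, 78] (same length) produces [8, 99, 78, 2, 15, 3].

[8, 99, 78, 2, 15, 3]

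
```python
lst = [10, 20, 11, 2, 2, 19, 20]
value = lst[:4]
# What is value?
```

lst has length 7. The slice lst[:4] selects indices [0, 1, 2, 3] (0->10, 1->20, 2->11, 3->2), giving [10, 20, 11, 2].

[10, 20, 11, 2]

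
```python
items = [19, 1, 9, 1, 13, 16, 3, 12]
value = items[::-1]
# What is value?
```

items has length 8. The slice items[::-1] selects indices [7, 6, 5, 4, 3, 2, 1, 0] (7->12, 6->3, 5->16, 4->13, 3->1, 2->9, 1->1, 0->19), giving [12, 3, 16, 13, 1, 9, 1, 19].

[12, 3, 16, 13, 1, 9, 1, 19]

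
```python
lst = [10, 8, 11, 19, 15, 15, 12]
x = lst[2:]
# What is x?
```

lst has length 7. The slice lst[2:] selects indices [2, 3, 4, 5, 6] (2->11, 3->19, 4->15, 5->15, 6->12), giving [11, 19, 15, 15, 12].

[11, 19, 15, 15, 12]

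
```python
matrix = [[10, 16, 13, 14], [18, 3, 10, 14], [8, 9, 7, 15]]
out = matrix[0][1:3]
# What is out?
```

matrix[0] = [10, 16, 13, 14]. matrix[0] has length 4. The slice matrix[0][1:3] selects indices [1, 2] (1->16, 2->13), giving [16, 13].

[16, 13]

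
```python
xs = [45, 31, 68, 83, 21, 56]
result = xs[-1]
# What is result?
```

xs has length 6. Negative index -1 maps to positive index 6 + (-1) = 5. xs[5] = 56.

56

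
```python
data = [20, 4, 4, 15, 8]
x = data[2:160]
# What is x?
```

data has length 5. The slice data[2:160] selects indices [2, 3, 4] (2->4, 3->15, 4->8), giving [4, 15, 8].

[4, 15, 8]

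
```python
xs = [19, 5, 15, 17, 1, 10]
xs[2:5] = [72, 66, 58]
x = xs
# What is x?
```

xs starts as [19, 5, 15, 17, 1, 10] (length 6). The slice xs[2:5] covers indices [2, 3, 4] with values [15, 17, 1]. Replacing that slice with [72, 66, 58] (same length) produces [19, 5, 72, 66, 58, 10].

[19, 5, 72, 66, 58, 10]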